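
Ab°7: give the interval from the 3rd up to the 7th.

Abdim7 (Ab diminished seventh) is spelled Ab-Cb-Ebb-Gbb.
That puts Cb below Gbb.
5 letter names make it a fifth; at 6 semitones (a half step narrower than perfect) the quality is diminished.

diminished 5th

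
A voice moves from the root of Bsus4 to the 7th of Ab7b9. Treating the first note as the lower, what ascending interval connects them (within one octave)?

diminished 6th

The root of Bsus4 is B; the 7th of Ab7b9 is Gb.
6 letter names make it a sixth; at 7 semitones (a whole step narrower than major) the quality is diminished.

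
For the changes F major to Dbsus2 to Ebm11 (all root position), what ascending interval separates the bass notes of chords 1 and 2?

minor 6th

The roots are F and Db.
6 letter names make it a sixth; at 8 semitones (a half step narrower than major) the quality is minor.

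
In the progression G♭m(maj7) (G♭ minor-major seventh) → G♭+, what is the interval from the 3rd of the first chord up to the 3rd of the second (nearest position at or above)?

augmented 1st

G♭m(maj7) (G♭ minor-major seventh) has B𝄫 as its 3rd, and G♭+ has B♭ as its 3rd.
1 letter names make it a unison; at 1 semitone (a half step wider than perfect) the quality is augmented.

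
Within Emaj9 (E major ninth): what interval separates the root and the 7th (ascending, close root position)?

Emaj9 is spelled E–G♯–B–D♯–F♯.
So we need the interval from E up to D♯.
E up to D♯ spans 7 letter names and 11 semitones — a major seventh.

major seventh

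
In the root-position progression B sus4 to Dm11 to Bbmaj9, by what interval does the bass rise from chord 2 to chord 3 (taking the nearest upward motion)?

m6

The roots are D and Bb.
6 letter names make it a sixth; at 8 semitones (a half step narrower than major) the quality is minor.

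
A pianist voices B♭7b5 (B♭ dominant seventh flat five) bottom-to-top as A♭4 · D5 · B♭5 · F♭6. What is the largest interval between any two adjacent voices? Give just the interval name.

Adjacent intervals: A♭4→D5 = augmented fourth; D5→B♭5 = minor sixth; B♭5→F♭6 = diminished fifth.
The largest is D5 to B♭5, a minor sixth (8 semitones).

minor sixth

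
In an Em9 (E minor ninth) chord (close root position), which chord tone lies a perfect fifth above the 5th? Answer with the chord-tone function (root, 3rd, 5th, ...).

E minor ninth is spelled E, G, B, D, F♯.
The 5th is B. A perfect fifth above B is F♯.
F♯ is the chord's 9th.

9th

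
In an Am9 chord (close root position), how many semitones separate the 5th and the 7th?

Spelling the chord: A-C-E-G-B.
E to G is a minor third: 3 semitones.

3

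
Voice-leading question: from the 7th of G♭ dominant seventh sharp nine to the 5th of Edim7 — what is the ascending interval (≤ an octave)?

G♭ dominant seventh sharp nine has F♭ as its 7th, and Edim7 has B♭ as its 5th.
F♭ up to B♭ is 6 semitones, a half step wider than a perfect fourth, so the interval is augmented.

A4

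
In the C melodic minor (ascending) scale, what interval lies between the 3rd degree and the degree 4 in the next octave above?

M9

C melodic minor: C D E♭ F G A B.
So we need the interval from E♭ up to F.
Counting 9 letters and 14 half steps from E♭ gives a major ninth.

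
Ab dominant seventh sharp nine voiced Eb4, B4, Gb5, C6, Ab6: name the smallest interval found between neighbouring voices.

augmented fourth

Adjacent intervals: Eb4→B4 = augmented fifth; B4→Gb5 = diminished sixth; Gb5→C6 = augmented fourth; C6→Ab6 = minor sixth.
The smallest is Gb5 to C6, an augmented fourth (6 semitones).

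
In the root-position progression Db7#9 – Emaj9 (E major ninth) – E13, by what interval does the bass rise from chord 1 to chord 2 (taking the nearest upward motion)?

augmented second

The roots are Db and E.
From Db to E: 3 semitones over a second = augmented.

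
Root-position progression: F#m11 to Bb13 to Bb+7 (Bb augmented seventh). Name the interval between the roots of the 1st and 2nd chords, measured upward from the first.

The roots are F# and Bb.
From F# to Bb: 4 semitones over a fourth = diminished.

diminished fourth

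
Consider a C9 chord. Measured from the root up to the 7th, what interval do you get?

C dominant ninth: C E G B♭ D.
That puts C below B♭.
C up to B♭ is 10 semitones, a half step narrower than a major seventh, so the interval is minor.

minor 7th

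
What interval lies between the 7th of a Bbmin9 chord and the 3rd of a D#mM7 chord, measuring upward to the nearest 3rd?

augmented sixth

Bbmin9 has Ab as its 7th, and D#mM7 has F# as its 3rd.
Ab up to F# is 10 semitones, a half step wider than a major sixth, so the interval is augmented.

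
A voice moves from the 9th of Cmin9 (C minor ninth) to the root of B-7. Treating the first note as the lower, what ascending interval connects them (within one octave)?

The 9th of Cmin9 (C minor ninth) is D; the root of B-7 is B.
From D to B is 9 semitones, exactly the major sixth.

major sixth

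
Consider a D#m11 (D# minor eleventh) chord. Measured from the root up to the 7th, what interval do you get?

minor seventh

Spelling the chord: D#, F#, A#, C#, E#, G#.
The root is D# and the 7th is C#.
From D# to C#: 10 semitones over a seventh = minor.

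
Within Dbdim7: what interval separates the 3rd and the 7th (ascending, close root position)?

diminished fifth

Spelling the chord: Db Fb Abb Cbb.
The 3rd is Fb and the 7th is Cbb.
5 letter names make it a fifth; at 6 semitones (a half step narrower than perfect) the quality is diminished.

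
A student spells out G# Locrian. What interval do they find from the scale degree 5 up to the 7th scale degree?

G# locrian: G# A B C# D E F#.
That puts D below F#.
Counting 3 letters and 4 half steps from D gives a major third.

major third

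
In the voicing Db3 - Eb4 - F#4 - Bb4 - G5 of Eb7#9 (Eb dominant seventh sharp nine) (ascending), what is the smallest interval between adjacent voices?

Adjacent intervals: Db3→Eb4 = major ninth; Eb4→F#4 = augmented second; F#4→Bb4 = diminished fourth; Bb4→G5 = major sixth.
The smallest is Eb4 to F#4, an augmented second (3 semitones).

augmented 2nd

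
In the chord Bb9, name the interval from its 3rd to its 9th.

minor seventh

Bb dominant ninth is spelled Bb D F Ab C.
3rd = D; 9th = C.
7 letter names make it a seventh; at 10 semitones (a half step narrower than major) the quality is minor.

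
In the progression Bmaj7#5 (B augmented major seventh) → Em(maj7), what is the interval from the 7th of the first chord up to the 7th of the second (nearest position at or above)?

P4

Bmaj7#5 (B augmented major seventh) has A# as its 7th, and Em(maj7) has D# as its 7th.
Counting 4 letters and 5 half steps from A# gives a perfect fourth.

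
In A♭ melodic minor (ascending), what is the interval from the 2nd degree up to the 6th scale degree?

perfect fifth

Spelling A♭ melodic minor (ascending): A♭ B♭ C♭ D♭ E♭ F G.
That puts B♭ below F.
B♭ up to F spans 5 letter names and 7 semitones — a perfect fifth.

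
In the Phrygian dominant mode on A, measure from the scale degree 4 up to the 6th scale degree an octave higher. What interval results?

minor tenth

The scale runs A Bb C# D E F G.
That puts D below F.
From D to F: 15 semitones over a tenth = minor.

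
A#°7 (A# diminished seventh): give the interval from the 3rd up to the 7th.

diminished fifth

Spelling the chord: A#–C#–E–G.
The 3rd is C# and the 7th is G.
C# up to G is 6 semitones, a half step narrower than a perfect fifth, so the interval is diminished.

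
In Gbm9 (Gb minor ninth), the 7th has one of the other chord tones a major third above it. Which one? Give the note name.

Ab

Spelling the chord: Gb-Bbb-Db-Fb-Ab.
The 7th is Fb. A major third above Fb is Ab.
Ab is the chord's 9th.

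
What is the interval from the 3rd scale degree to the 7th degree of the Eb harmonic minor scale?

augmented 5th

Spelling the Eb harmonic minor scale: Eb F Gb Ab Bb Cb D.
So we need the interval from Gb up to D.
Gb up to D is 8 semitones, a half step wider than a perfect fifth, so the interval is augmented.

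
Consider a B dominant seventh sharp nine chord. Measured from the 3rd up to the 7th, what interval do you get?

Spelling the chord: B-D#-F#-A-C##.
So we need the interval from D# up to A.
5 letter names make it a fifth; at 6 semitones (a half step narrower than perfect) the quality is diminished.

diminished fifth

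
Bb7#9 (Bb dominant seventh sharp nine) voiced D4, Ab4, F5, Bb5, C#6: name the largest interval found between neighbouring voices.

Adjacent intervals: D4→Ab4 = diminished fifth; Ab4→F5 = major sixth; F5→Bb5 = perfect fourth; Bb5→C#6 = augmented second.
The largest is Ab4 to F5, a major sixth (9 semitones).

major sixth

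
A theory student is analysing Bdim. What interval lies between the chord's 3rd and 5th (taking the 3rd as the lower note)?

Bdim (B diminished): B D F.
3rd = D; 5th = F.
D up to F is 3 semitones, a half step narrower than a major third, so the interval is minor.

minor third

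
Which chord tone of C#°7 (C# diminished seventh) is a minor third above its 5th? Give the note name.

Bb

Spelling the chord: C#, E, G, Bb.
The 5th is G. A minor third above G is Bb.
Bb is the chord's 7th.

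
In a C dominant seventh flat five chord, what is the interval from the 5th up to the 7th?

major 3rd

C7b5: C–E–Gb–Bb.
So we need the interval from Gb up to Bb.
Gb up to Bb spans 3 letter names and 4 semitones — a major third.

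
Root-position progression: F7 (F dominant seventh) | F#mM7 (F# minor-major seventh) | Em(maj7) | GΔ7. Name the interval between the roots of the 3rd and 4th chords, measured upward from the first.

The roots are E and G.
E up to G is 3 semitones, a half step narrower than a major third, so the interval is minor.

minor third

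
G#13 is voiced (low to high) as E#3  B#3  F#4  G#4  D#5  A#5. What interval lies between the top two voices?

Those voices are D#5 and A#5.
Counting 5 letters and 7 half steps from D# gives a perfect fifth.

perfect fifth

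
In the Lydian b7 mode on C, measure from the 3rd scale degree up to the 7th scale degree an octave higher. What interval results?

diminished 12th

Spelling the Lydian b7 mode on C: C D E F♯ G A B♭.
That puts E below B♭.
From E to B♭: 18 semitones over a twelfth = diminished.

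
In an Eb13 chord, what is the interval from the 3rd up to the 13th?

The chord tones of Eb13 (Eb dominant thirteenth) are Eb-G-Bb-Db-F-C.
So we need the interval from G up to C.
G up to C spans 11 letter names and 17 semitones — a perfect eleventh.

perfect eleventh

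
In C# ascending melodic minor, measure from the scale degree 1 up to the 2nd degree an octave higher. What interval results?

M9

The scale runs C# D# E F# G# A# B#.
The scale degree 1 is C# and the 2nd scale degree (up an octave) is D#.
From C# to D# is 14 semitones, exactly the major ninth.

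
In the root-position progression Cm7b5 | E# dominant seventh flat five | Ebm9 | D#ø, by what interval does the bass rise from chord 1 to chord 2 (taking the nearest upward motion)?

The roots are C and E#.
3 letter names make it a third; at 5 semitones (a half step wider than major) the quality is augmented.

A3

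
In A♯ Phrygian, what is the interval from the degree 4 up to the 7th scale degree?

perfect fourth

A♯ phrygian: A♯ B C♯ D♯ E♯ F♯ G♯.
The degree 4 is D♯ and the 7th scale degree is G♯.
D♯ up to G♯ spans 4 letter names and 5 semitones — a perfect fourth.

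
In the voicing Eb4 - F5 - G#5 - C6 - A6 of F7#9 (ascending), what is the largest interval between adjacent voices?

major ninth

Adjacent intervals: Eb4→F5 = major ninth; F5→G#5 = augmented second; G#5→C6 = diminished fourth; C6→A6 = major sixth.
The largest is Eb4 to F5, a major ninth (14 semitones).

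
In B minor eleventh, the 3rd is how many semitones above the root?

The chord tones of Bm11 (B minor eleventh) are B–D–F#–A–C#–E.
B to D is a minor third: 3 semitones.

3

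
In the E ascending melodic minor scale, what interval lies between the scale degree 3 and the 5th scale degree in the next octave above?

major tenth

The scale runs E F# G A B C# D#.
So we need the interval from G up to B.
G up to B spans 10 letter names and 16 semitones — a major tenth.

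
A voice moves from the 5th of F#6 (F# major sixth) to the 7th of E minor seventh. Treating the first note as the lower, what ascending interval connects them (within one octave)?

The 5th of F#6 (F# major sixth) is C#; the 7th of E minor seventh is D.
C# up to D is 1 semitone, a half step narrower than a major second, so the interval is minor.

minor second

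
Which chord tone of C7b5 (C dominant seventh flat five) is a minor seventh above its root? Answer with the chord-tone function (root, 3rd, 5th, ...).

Spelling the chord: C–E–Gb–Bb.
The root is C. A minor seventh above C is Bb.
Bb is the chord's 7th.

7th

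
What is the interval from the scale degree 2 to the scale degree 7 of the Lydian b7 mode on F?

minor sixth

F lydian dominant: F G A B C D Eb.
That puts G below Eb.
From G to Eb: 8 semitones over a sixth = minor.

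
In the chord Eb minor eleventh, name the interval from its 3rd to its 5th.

Ebm11: Eb Gb Bb Db F Ab.
That puts Gb below Bb.
From Gb to Bb is 4 semitones, exactly the major third.

major third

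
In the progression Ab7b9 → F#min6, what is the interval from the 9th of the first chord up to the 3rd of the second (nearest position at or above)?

Ab7b9 has Bbb as its 9th, and F#min6 has A as its 3rd.
Bbb up to A is 12 semitones, a half step wider than a major seventh, so the interval is augmented.

augmented 7th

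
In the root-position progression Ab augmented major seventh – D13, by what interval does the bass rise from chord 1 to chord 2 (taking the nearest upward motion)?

augmented 4th

The roots are Ab and D.
Ab up to D is 6 semitones, a half step wider than a perfect fourth, so the interval is augmented.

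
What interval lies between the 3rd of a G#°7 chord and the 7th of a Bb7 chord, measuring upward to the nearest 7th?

d7

The 3rd of G#°7 is B; the 7th of Bb7 is Ab.
From B to Ab: 9 semitones over a seventh = diminished.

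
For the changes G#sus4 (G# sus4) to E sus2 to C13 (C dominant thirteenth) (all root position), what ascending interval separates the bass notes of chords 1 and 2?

minor sixth

The roots are G# and E.
G# up to E is 8 semitones, a half step narrower than a major sixth, so the interval is minor.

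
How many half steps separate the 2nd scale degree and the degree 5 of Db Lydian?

5

The scale is Db Eb F G Ab Bb C.
Eb up to Ab is a perfect fourth — 5 semitones.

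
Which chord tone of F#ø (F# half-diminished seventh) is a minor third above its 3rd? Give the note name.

C

The chord tones of F#ø7 (F# half-diminished seventh) are F# A C E.
The 3rd is A. A minor third above A is C.
C is the chord's 5th.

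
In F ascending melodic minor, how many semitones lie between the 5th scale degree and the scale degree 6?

The scale is F G A♭ B♭ C D E.
C up to D is a major second — 2 semitones.

2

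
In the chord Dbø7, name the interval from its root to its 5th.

diminished 5th

Dbø7: Db, Fb, Abb, Cb.
Root = Db; 5th = Abb.
From Db to Abb: 6 semitones over a fifth = diminished.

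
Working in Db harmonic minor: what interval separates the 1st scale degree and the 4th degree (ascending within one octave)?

perfect 4th

Spelling Db harmonic minor: Db Eb Fb Gb Ab Bbb C.
So we need the interval from Db up to Gb.
Db up to Gb spans 4 letter names and 5 semitones — a perfect fourth.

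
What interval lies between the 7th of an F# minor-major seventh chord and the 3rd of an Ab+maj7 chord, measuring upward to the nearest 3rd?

diminished sixth

F# minor-major seventh has E# as its 7th, and Ab+maj7 has C as its 3rd.
6 letter names make it a sixth; at 7 semitones (a whole step narrower than major) the quality is diminished.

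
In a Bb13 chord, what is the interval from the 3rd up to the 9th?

Spelling the chord: Bb–D–F–Ab–C–G.
That puts D below C.
From D to C: 10 semitones over a seventh = minor.

minor 7th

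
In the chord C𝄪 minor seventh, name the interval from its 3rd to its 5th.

C𝄪min7: C𝄪, E♯, G𝄪, B♯.
That puts E♯ below G𝄪.
From E♯ to G𝄪 is 4 semitones, exactly the major third.

major 3rd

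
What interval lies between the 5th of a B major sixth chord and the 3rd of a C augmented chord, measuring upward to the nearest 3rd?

minor 7th

B major sixth has F# as its 5th, and C augmented has E as its 3rd.
7 letter names make it a seventh; at 10 semitones (a half step narrower than major) the quality is minor.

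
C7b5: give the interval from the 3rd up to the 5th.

d3

The chord tones of C dominant seventh flat five are C, E, G♭, B♭.
That puts E below G♭.
3 letter names make it a third; at 2 semitones (a whole step narrower than major) the quality is diminished.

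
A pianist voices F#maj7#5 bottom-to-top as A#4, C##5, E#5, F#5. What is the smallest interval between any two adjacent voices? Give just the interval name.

Adjacent intervals: A#4→C##5 = major third; C##5→E#5 = minor third; E#5→F#5 = minor second.
The smallest is E#5 to F#5, a minor second (1 semitone).

minor second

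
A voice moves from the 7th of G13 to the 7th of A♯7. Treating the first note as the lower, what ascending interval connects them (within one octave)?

augmented second

The 7th of G13 is F; the 7th of A♯7 is G♯.
2 letter names make it a second; at 3 semitones (a half step wider than major) the quality is augmented.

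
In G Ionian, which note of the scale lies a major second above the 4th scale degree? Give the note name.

D

The scale is G A B C D E F♯.
The 4th scale degree is C; a major second above that is D — scale degree 5.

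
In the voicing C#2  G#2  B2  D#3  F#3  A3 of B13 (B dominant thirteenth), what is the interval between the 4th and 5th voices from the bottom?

Those voices are D#3 and F#3.
From D# to F#: 3 semitones over a third = minor.

minor 3rd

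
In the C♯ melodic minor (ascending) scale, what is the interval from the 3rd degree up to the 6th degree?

C♯ melodic minor: C♯ D♯ E F♯ G♯ A♯ B♯.
The 3rd degree is E and the scale degree 6 is A♯.
4 letter names make it a fourth; at 6 semitones (a half step wider than perfect) the quality is augmented.

augmented fourth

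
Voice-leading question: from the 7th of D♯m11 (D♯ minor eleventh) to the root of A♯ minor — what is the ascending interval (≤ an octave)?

D♯m11 (D♯ minor eleventh) has C♯ as its 7th, and A♯ minor has A♯ as its root.
From C♯ to A♯ is 9 semitones, exactly the major sixth.

M6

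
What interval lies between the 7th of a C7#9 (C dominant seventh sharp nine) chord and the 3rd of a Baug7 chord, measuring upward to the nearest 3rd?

The 7th of C7#9 (C dominant seventh sharp nine) is Bb; the 3rd of Baug7 is D#.
3 letter names make it a third; at 5 semitones (a half step wider than major) the quality is augmented.

augmented third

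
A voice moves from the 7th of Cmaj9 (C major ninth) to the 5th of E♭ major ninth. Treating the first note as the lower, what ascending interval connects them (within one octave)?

Cmaj9 (C major ninth) has B as its 7th, and E♭ major ninth has B♭ as its 5th.
B up to B♭ is 11 semitones, a half step narrower than a perfect octave, so the interval is diminished.

diminished octave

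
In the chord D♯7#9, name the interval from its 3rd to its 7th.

d5

D♯ dominant seventh sharp nine: D♯-F𝄪-A♯-C♯-E𝄪.
The 3rd is F𝄪 and the 7th is C♯.
5 letter names make it a fifth; at 6 semitones (a half step narrower than perfect) the quality is diminished.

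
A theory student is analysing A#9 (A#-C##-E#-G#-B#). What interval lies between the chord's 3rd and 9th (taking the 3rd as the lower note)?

That puts C## below B#.
From C## to B#: 10 semitones over a seventh = minor.

minor 7th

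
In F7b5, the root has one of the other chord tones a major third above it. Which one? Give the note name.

A

Spelling the chord: F A C♭ E♭.
The root is F. A major third above F is A.
A is the chord's 3rd.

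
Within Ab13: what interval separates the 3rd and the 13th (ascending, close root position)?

The chord tones of Ab13 are Ab–C–Eb–Gb–Bb–F.
The 3rd is C and the 13th is F.
C up to F spans 11 letter names and 17 semitones — a perfect eleventh.

perfect eleventh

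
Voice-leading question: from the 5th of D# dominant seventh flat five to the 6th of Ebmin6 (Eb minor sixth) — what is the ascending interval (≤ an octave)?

minor 3rd

The 5th of D# dominant seventh flat five is A; the 6th of Ebmin6 (Eb minor sixth) is C.
A up to C is 3 semitones, a half step narrower than a major third, so the interval is minor.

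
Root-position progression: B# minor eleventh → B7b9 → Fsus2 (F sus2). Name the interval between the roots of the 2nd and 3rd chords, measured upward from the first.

d5

The roots are B and F.
5 letter names make it a fifth; at 6 semitones (a half step narrower than perfect) the quality is diminished.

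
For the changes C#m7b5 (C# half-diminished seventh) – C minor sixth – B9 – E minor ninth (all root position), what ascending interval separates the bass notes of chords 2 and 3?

The roots are C and B.
Counting 7 letters and 11 half steps from C gives a major seventh.

major seventh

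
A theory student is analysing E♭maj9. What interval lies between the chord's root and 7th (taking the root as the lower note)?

M7

E♭maj9 is spelled E♭, G, B♭, D, F.
That puts E♭ below D.
Counting 7 letters and 11 half steps from E♭ gives a major seventh.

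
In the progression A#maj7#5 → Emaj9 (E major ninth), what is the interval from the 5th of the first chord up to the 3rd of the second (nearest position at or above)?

diminished third

The 5th of A#maj7#5 is E##; the 3rd of Emaj9 (E major ninth) is G#.
E## up to G# is 2 semitones, a whole step narrower than a major third, so the interval is diminished.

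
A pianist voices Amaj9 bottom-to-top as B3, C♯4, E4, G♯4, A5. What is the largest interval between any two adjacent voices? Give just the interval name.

minor 9th

Adjacent intervals: B3→C♯4 = major second; C♯4→E4 = minor third; E4→G♯4 = major third; G♯4→A5 = minor ninth.
The largest is G♯4 to A5, a minor ninth (13 semitones).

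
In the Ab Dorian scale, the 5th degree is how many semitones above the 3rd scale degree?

4

The scale is Ab Bb Cb Db Eb F Gb.
Cb up to Eb is a major third — 4 semitones.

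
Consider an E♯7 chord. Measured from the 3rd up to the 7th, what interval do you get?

E♯7 is spelled E♯–G𝄪–B♯–D♯.
3rd = G𝄪; 7th = D♯.
From G𝄪 to D♯: 6 semitones over a fifth = diminished.

diminished fifth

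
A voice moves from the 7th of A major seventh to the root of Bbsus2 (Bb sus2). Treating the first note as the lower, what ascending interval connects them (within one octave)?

diminished 3rd

The 7th of A major seventh is G#; the root of Bbsus2 (Bb sus2) is Bb.
3 letter names make it a third; at 2 semitones (a whole step narrower than major) the quality is diminished.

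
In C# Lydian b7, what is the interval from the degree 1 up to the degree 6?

major sixth

The scale runs C# D# E# F## G# A# B.
The degree 1 is C# and the scale degree 6 is A#.
From C# to A# is 9 semitones, exactly the major sixth.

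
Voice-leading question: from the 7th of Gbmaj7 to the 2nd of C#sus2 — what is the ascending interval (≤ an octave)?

augmented sixth

The 7th of Gbmaj7 is F; the 2nd of C#sus2 is D#.
From F to D#: 10 semitones over a sixth = augmented.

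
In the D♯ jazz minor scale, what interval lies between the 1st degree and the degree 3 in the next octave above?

minor 10th

D♯ melodic minor: D♯ E♯ F♯ G♯ A♯ B♯ C𝄪.
That puts D♯ below F♯.
10 letter names make it a tenth; at 15 semitones (a half step narrower than major) the quality is minor.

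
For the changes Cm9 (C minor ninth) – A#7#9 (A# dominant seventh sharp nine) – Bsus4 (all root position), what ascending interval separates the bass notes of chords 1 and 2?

augmented sixth

The roots are C and A#.
6 letter names make it a sixth; at 10 semitones (a half step wider than major) the quality is augmented.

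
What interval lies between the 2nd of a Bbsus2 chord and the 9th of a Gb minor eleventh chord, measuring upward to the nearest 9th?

minor sixth

Bbsus2 has C as its 2nd, and Gb minor eleventh has Ab as its 9th.
C up to Ab is 8 semitones, a half step narrower than a major sixth, so the interval is minor.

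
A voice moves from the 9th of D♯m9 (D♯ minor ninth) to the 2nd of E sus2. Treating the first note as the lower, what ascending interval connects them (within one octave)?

m2

D♯m9 (D♯ minor ninth) has E♯ as its 9th, and E sus2 has F♯ as its 2nd.
E♯ up to F♯ is 1 semitone, a half step narrower than a major second, so the interval is minor.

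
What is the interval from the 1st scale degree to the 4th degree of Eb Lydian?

augmented fourth

The scale runs Eb F G A Bb C D.
The 1st scale degree is Eb and the degree 4 is A.
From Eb to A: 6 semitones over a fourth = augmented.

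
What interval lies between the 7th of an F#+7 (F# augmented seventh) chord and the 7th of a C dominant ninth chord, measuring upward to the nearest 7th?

diminished fifth

F#+7 (F# augmented seventh) has E as its 7th, and C dominant ninth has Bb as its 7th.
E up to Bb is 6 semitones, a half step narrower than a perfect fifth, so the interval is diminished.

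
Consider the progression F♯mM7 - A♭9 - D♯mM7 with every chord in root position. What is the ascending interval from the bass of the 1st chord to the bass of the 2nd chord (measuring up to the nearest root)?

The roots are F♯ and A♭.
F♯ up to A♭ is 2 semitones, a whole step narrower than a major third, so the interval is diminished.

diminished third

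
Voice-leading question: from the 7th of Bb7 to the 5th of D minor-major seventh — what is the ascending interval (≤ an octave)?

augmented unison

The 7th of Bb7 is Ab; the 5th of D minor-major seventh is A.
Ab up to A is 1 semitone, a half step wider than a perfect unison, so the interval is augmented.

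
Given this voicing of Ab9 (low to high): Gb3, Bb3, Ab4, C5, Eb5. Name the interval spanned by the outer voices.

The outer voices are Gb3 and Eb5.
Counting 13 letters and 21 half steps from Gb gives a major thirteenth.

M13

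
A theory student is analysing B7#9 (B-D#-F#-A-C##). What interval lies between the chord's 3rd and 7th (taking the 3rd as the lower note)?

That puts D# below A.
5 letter names make it a fifth; at 6 semitones (a half step narrower than perfect) the quality is diminished.

diminished fifth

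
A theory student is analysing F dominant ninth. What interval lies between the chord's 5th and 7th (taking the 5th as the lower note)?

minor third

The chord tones of F9 (F dominant ninth) are F A C E♭ G.
That puts C below E♭.
From C to E♭: 3 semitones over a third = minor.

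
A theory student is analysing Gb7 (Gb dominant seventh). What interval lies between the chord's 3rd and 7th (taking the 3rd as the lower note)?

diminished fifth

The chord tones of Gb7 are Gb–Bb–Db–Fb.
The 3rd is Bb and the 7th is Fb.
Bb up to Fb is 6 semitones, a half step narrower than a perfect fifth, so the interval is diminished.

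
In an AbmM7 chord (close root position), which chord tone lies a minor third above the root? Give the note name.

AbmM7 (Ab minor-major seventh) is spelled Ab–Cb–Eb–G.
The root is Ab. A minor third above Ab is Cb.
Cb is the chord's 3rd.

Cb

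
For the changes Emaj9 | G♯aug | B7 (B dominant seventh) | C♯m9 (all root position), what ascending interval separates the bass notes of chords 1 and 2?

M3

The roots are E and G♯.
From E to G♯ is 4 semitones, exactly the major third.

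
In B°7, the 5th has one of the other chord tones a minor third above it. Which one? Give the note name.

B°7 (B diminished seventh) is spelled B, D, F, Ab.
The 5th is F. A minor third above F is Ab.
Ab is the chord's 7th.

Ab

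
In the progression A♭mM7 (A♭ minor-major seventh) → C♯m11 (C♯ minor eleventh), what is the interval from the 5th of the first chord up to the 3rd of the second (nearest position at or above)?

augmented unison

A♭mM7 (A♭ minor-major seventh) has E♭ as its 5th, and C♯m11 (C♯ minor eleventh) has E as its 3rd.
From E♭ to E: 1 semitone over a unison = augmented.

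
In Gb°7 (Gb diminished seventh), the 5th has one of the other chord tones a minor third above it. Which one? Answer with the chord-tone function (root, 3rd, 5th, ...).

Spelling the chord: Gb Bbb Dbb Fbb.
The 5th is Dbb. A minor third above Dbb is Fbb.
Fbb is the chord's 7th.

7th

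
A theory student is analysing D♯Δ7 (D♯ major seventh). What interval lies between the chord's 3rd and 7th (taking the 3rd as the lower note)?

D♯M7: D♯-F𝄪-A♯-C𝄪.
3rd = F𝄪; 7th = C𝄪.
Counting 5 letters and 7 half steps from F𝄪 gives a perfect fifth.

perfect fifth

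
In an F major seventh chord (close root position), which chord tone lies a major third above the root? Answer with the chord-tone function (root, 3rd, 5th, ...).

The chord tones of Fmaj7 (F major seventh) are F-A-C-E.
The root is F. A major third above F is A.
A is the chord's 3rd.

3rd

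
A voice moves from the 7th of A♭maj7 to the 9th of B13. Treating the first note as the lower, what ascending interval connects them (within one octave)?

augmented fourth

A♭maj7 has G as its 7th, and B13 has C♯ as its 9th.
From G to C♯: 6 semitones over a fourth = augmented.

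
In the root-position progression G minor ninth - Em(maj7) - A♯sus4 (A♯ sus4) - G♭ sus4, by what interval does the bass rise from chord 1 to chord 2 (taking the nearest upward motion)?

major 6th

The roots are G and E.
G up to E spans 6 letter names and 9 semitones — a major sixth.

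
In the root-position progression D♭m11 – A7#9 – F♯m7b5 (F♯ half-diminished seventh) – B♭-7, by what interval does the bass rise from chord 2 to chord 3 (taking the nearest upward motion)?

The roots are A and F♯.
From A to F♯ is 9 semitones, exactly the major sixth.

major sixth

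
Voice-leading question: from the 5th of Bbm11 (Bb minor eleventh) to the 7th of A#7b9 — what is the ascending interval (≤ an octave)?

The 5th of Bbm11 (Bb minor eleventh) is F; the 7th of A#7b9 is G#.
F up to G# is 3 semitones, a half step wider than a major second, so the interval is augmented.

A2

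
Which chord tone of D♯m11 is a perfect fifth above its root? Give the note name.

A#

The chord tones of D♯m11 are D♯ F♯ A♯ C♯ E♯ G♯.
The root is D♯. A perfect fifth above D♯ is A♯.
A♯ is the chord's 5th.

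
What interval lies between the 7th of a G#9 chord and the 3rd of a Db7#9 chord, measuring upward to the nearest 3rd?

The 7th of G#9 is F#; the 3rd of Db7#9 is F.
From F# to F: 11 semitones over an octave = diminished.

diminished octave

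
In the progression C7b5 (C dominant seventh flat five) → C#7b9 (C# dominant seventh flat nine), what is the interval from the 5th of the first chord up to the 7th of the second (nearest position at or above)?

The 5th of C7b5 (C dominant seventh flat five) is Gb; the 7th of C#7b9 (C# dominant seventh flat nine) is B.
Gb up to B is 5 semitones, a half step wider than a major third, so the interval is augmented.

augmented third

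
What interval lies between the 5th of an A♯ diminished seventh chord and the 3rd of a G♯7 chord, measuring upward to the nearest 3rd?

augmented fifth

The 5th of A♯ diminished seventh is E; the 3rd of G♯7 is B♯.
E up to B♯ is 8 semitones, a half step wider than a perfect fifth, so the interval is augmented.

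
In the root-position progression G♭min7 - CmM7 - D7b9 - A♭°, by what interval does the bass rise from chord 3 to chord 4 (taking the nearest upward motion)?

The roots are D and A♭.
D up to A♭ is 6 semitones, a half step narrower than a perfect fifth, so the interval is diminished.

diminished fifth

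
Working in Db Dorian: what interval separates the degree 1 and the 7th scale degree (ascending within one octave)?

Spelling Db Dorian: Db Eb Fb Gb Ab Bb Cb.
So we need the interval from Db up to Cb.
From Db to Cb: 10 semitones over a seventh = minor.

minor 7th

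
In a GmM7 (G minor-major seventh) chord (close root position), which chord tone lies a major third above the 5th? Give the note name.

F#

Spelling the chord: G–B♭–D–F♯.
The 5th is D. A major third above D is F♯.
F♯ is the chord's 7th.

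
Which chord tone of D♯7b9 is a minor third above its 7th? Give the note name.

E

D♯7b9: D♯ F𝄪 A♯ C♯ E.
The 7th is C♯. A minor third above C♯ is E.
E is the chord's 9th.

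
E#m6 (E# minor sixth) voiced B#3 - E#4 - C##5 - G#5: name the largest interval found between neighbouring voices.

Adjacent intervals: B#3→E#4 = perfect fourth; E#4→C##5 = major sixth; C##5→G#5 = diminished fifth.
The largest is E#4 to C##5, a major sixth (9 semitones).

major sixth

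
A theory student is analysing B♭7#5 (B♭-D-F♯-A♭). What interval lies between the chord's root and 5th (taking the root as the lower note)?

augmented 5th

Root = B♭; 5th = F♯.
From B♭ to F♯: 8 semitones over a fifth = augmented.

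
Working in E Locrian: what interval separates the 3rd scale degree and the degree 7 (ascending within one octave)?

perfect 5th

E locrian: E F G A Bb C D.
3rd scale degree = G; scale degree 7 = D.
G up to D spans 5 letter names and 7 semitones — a perfect fifth.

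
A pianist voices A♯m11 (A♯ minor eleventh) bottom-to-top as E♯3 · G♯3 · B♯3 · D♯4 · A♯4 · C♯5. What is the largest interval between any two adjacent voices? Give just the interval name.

Adjacent intervals: E♯3→G♯3 = minor third; G♯3→B♯3 = major third; B♯3→D♯4 = minor third; D♯4→A♯4 = perfect fifth; A♯4→C♯5 = minor third.
The largest is D♯4 to A♯4, a perfect fifth (7 semitones).

perfect fifth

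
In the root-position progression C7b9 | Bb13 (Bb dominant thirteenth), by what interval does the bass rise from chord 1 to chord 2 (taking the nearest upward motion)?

minor 7th

The roots are C and Bb.
C up to Bb is 10 semitones, a half step narrower than a major seventh, so the interval is minor.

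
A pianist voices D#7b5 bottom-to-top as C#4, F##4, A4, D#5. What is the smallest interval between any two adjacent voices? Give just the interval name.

diminished third

Adjacent intervals: C#4→F##4 = augmented fourth; F##4→A4 = diminished third; A4→D#5 = augmented fourth.
The smallest is F##4 to A4, a diminished third (2 semitones).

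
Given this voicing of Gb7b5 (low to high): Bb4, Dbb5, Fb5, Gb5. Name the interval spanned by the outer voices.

minor 6th

The outer voices are Bb4 and Gb5.
From Bb to Gb: 8 semitones over a sixth = minor.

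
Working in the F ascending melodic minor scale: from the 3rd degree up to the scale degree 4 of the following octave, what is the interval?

major 9th

The scale runs F G Ab Bb C D E.
So we need the interval from Ab up to Bb.
Ab up to Bb spans 9 letter names and 14 semitones — a major ninth.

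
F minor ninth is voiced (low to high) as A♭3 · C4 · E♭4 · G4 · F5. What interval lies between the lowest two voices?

major third

Those voices are A♭3 and C4.
Counting 3 letters and 4 half steps from A♭ gives a major third.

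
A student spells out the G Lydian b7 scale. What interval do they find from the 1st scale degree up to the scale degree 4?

Spelling the G Lydian b7 scale: G A B C♯ D E F.
So we need the interval from G up to C♯.
From G to C♯: 6 semitones over a fourth = augmented.

augmented fourth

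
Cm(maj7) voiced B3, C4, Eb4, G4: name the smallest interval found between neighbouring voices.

minor 2nd

Adjacent intervals: B3→C4 = minor second; C4→Eb4 = minor third; Eb4→G4 = major third.
The smallest is B3 to C4, a minor second (1 semitone).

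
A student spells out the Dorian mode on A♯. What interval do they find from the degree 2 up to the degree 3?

m2

Spelling the Dorian mode on A♯: A♯ B♯ C♯ D♯ E♯ F𝄪 G♯.
The degree 2 is B♯ and the scale degree 3 is C♯.
B♯ up to C♯ is 1 semitone, a half step narrower than a major second, so the interval is minor.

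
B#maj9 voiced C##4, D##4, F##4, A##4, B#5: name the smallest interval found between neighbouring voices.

major 2nd

Adjacent intervals: C##4→D##4 = major second; D##4→F##4 = minor third; F##4→A##4 = major third; A##4→B#5 = minor ninth.
The smallest is C##4 to D##4, a major second (2 semitones).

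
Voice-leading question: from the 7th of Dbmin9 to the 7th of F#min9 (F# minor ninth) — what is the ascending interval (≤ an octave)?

augmented third

The 7th of Dbmin9 is Cb; the 7th of F#min9 (F# minor ninth) is E.
Cb up to E is 5 semitones, a half step wider than a major third, so the interval is augmented.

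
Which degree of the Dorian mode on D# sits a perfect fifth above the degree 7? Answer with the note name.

G#

The scale is D# E# F# G# A# B# C#.
The degree 7 is C#; a perfect fifth above that is G# — scale degree 4.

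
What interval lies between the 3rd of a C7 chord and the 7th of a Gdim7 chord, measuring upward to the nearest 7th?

diminished 2nd

The 3rd of C7 is E; the 7th of Gdim7 is Fb.
2 letter names make it a second; at 0 semitones (a whole step narrower than major) the quality is diminished.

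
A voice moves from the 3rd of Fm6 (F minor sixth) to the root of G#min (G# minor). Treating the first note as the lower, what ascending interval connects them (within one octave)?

Fm6 (F minor sixth) has Ab as its 3rd, and G#min (G# minor) has G# as its root.
From Ab to G#: 12 semitones over a seventh = augmented.

augmented seventh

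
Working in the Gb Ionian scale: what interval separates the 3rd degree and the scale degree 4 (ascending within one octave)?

The scale runs Gb Ab Bb Cb Db Eb F.
That puts Bb below Cb.
2 letter names make it a second; at 1 semitone (a half step narrower than major) the quality is minor.

minor 2nd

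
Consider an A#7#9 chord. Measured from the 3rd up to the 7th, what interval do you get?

A# dominant seventh sharp nine is spelled A#-C##-E#-G#-B##.
That puts C## below G#.
5 letter names make it a fifth; at 6 semitones (a half step narrower than perfect) the quality is diminished.

diminished 5th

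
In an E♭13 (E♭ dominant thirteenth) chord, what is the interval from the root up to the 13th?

major thirteenth

E♭13 is spelled E♭ G B♭ D♭ F C.
Root = E♭; 13th = C.
Counting 13 letters and 21 half steps from E♭ gives a major thirteenth.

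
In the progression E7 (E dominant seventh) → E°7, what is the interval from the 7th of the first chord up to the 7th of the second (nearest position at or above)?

diminished octave

E7 (E dominant seventh) has D as its 7th, and E°7 has D♭ as its 7th.
8 letter names make it an octave; at 11 semitones (a half step narrower than perfect) the quality is diminished.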